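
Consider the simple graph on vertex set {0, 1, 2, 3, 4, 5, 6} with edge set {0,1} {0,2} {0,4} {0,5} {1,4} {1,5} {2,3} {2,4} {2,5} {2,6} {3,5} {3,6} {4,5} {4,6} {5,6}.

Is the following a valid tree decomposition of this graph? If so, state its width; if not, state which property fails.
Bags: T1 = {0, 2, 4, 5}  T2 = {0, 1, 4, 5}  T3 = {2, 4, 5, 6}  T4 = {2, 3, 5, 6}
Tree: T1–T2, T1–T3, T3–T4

Every vertex of G appears in some bag (union = {0, 1, 2, 3, 4, 5, 6}); every edge is covered by a bag; and for each vertex v the set of bags containing v is connected in the bag tree. The decomposition is therefore valid. The largest bag has 4 vertices, so the width is 3.

Yes; width 3.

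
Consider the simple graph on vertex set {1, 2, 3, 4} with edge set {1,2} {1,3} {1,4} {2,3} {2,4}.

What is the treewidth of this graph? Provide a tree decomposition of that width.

The largest bag has 3 vertices, giving width 2; this decomposition certifies tw(G) ≤ 2. Conversely, {1, 2, 3} is a clique of size 3, and the vertices of any clique must share a bag in every tree decomposition; so some bag has ≥ 3 vertices and tw(G) ≥ 2. Combining the bounds, tw(G) = 2.

Treewidth 2.
One such decomposition:
Bags: B1 = {1, 2, 4}  B2 = {1, 2, 3}
Tree: B1–B2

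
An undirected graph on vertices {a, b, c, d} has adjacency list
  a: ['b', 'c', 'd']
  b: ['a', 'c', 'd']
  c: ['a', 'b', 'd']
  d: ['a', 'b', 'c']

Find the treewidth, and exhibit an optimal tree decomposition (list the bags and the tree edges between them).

Treewidth 3.
Bags: B1 = {a, b, c, d}
Tree: (single bag)

With just one bag of size 4, the width is 4 − 1 = 3, so tw(G) ≤ 3. On the other hand G contains the 4-clique {a, b, c, d}. A clique must lie in a single bag of any decomposition, so no decomposition can have width below 3. Combining the bounds, tw(G) = 3.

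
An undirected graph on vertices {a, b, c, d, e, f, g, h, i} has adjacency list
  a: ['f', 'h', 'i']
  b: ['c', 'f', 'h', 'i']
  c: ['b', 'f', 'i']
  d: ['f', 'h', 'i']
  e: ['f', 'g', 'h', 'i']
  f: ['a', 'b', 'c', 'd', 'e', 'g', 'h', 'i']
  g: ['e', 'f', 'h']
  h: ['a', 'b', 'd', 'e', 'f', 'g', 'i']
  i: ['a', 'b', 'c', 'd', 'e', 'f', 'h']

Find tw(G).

A width-3 tree decomposition is:
Bags: B1 = {e, f, h, i}  B2 = {a, f, h, i}  B3 = {b, f, h, i}  B4 = {e, f, g, h}  B5 = {d, f, h, i}  B6 = {b, c, f, i}
Tree: B1–B2, B2–B3, B1–B4, B2–B5, B3–B6
Every bag has size at most 4, so the width is 4 − 1 = 3 and tw(G) ≤ 3. On the other hand G contains the 4-clique {e, f, g, h}. A clique must lie in a single bag of any decomposition, so no decomposition can have width below 3. Therefore the treewidth is 3.

3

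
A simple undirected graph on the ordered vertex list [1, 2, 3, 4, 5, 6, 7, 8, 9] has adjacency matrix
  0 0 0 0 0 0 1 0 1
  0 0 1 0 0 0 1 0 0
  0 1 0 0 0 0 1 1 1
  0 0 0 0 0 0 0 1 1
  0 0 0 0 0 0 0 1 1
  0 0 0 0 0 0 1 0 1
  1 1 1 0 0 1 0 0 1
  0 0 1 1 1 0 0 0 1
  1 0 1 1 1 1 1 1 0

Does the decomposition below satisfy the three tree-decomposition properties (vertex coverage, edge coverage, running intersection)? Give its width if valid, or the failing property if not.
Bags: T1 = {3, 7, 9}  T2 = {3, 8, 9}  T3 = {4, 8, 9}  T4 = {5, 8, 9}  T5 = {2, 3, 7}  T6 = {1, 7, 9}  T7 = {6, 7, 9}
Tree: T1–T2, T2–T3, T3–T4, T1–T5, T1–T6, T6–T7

Checking the three conditions: (i) the bags cover all of {1, 2, 3, 4, 5, 6, 7, 8, 9}; (ii) for each edge, some bag contains both endpoints; (iii) the bags containing any fixed vertex form a subtree. All hold, so the decomposition is valid with width 3 − 1 = 2.

Yes; width 2.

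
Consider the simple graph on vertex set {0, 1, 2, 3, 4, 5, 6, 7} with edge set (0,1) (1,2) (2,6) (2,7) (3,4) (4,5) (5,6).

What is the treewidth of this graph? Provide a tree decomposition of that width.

Treewidth 1.
One optimal decomposition is:
Bags: B1 = {5, 6}  B2 = {4, 5}  B3 = {2, 6}  B4 = {1, 2}  B5 = {3, 4}  B6 = {0, 1}  B7 = {2, 7}
Tree: B1–B2, B1–B3, B3–B4, B2–B5, B4–B6, B4–B7

Every bag has size at most 2, so the width is 2 − 1 = 1 and tw(G) ≤ 1. G has an edge, so its treewidth is at least 1. Combining the bounds, tw(G) = 1.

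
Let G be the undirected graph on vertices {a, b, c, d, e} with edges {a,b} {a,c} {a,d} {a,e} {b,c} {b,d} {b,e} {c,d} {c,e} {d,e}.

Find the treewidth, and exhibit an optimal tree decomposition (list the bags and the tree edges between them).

Treewidth 4.
One such decomposition:
Bags: B1 = {a, b, c, d, e}
Tree: (single bag)

A single bag containing all 5 vertices is trivially a valid decomposition of width 4. On the other hand G contains the 5-clique {a, b, c, d, e}. A clique must lie in a single bag of any decomposition, so no decomposition can have width below 4. Hence tw(G) = 4 exactly.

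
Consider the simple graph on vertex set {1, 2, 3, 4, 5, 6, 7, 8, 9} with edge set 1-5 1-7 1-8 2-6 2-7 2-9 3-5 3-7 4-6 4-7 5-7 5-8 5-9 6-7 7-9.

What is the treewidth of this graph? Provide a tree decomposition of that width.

Every bag has size at most 3, so the width is 3 − 1 = 2 and tw(G) ≤ 2. For the lower bound, the 3 vertices {1, 5, 8} are pairwise adjacent, and any tree decomposition puts a clique entirely inside one bag — forcing width ≥ 2. The upper and lower bounds meet at 2, so that is the treewidth.

Treewidth 2.
One such decomposition:
Bags: B1 = {2, 6, 7}  B2 = {2, 7, 9}  B3 = {4, 6, 7}  B4 = {5, 7, 9}  B5 = {1, 5, 7}  B6 = {3, 5, 7}  B7 = {1, 5, 8}
Tree: B1–B2, B1–B3, B2–B4, B4–B5, B5–B6, B5–B7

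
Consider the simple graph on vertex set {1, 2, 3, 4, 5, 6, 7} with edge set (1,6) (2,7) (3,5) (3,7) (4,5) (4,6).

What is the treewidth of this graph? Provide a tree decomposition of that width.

Treewidth 1.
Bags: B1 = {2, 7}  B2 = {3, 7}  B3 = {3, 5}  B4 = {4, 5}  B5 = {4, 6}  B6 = {1, 6}
Tree: B1–B2, B2–B3, B3–B4, B4–B5, B5–B6

The largest bag has 2 vertices, giving width 1; this decomposition certifies tw(G) ≤ 1. Any graph with an edge has treewidth ≥ 1, and G has the edge 2–7. Combining the bounds, tw(G) = 1.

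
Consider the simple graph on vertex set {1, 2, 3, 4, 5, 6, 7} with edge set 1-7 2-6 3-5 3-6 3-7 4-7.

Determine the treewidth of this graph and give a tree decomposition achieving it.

The largest bag has 2 vertices, giving width 1; this decomposition certifies tw(G) ≤ 1. Since G has at least one edge (e.g. 5–3), it is not an edgeless graph, so tw(G) ≥ 1. Combining the bounds, tw(G) = 1.

Treewidth 1.
One such decomposition:
Bags: B1 = {3, 5}  B2 = {3, 7}  B3 = {1, 7}  B4 = {4, 7}  B5 = {3, 6}  B6 = {2, 6}
Tree: B1–B2, B2–B3, B3–B4, B1–B5, B5–B6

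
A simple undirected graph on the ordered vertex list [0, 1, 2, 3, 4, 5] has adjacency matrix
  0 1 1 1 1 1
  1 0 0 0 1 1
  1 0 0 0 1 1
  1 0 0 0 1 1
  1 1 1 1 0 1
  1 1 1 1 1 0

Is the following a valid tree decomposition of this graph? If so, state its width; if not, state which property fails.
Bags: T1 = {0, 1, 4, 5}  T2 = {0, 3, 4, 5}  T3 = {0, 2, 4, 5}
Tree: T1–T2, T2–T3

Yes; width 3.

Vertex coverage: the bags together contain {0, 1, 2, 3, 4, 5}, the full vertex set. Edge coverage: each edge of G has both endpoints in at least one bag. Running intersection: for every vertex, the bags containing it form a connected subtree. All three properties hold, so this is a valid tree decomposition of width max|bag| − 1 = 3, and hence tw(G) ≤ 3.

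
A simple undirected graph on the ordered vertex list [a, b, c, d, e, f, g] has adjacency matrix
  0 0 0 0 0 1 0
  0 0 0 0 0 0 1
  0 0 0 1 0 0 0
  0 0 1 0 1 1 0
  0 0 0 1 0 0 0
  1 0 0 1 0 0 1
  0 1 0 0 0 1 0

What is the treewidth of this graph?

1

A width-1 tree decomposition is:
Bags: B1 = {d, f}  B2 = {f, g}  B3 = {c, d}  B4 = {b, g}  B5 = {d, e}  B6 = {a, f}
Tree: B1–B2, B1–B3, B2–B4, B1–B5, B1–B6
Every bag has size at most 2, so the width is 2 − 1 = 1 and tw(G) ≤ 1. Since G has at least one edge (e.g. d–f), it is not an edgeless graph, so tw(G) ≥ 1. Combining the bounds, tw(G) = 1.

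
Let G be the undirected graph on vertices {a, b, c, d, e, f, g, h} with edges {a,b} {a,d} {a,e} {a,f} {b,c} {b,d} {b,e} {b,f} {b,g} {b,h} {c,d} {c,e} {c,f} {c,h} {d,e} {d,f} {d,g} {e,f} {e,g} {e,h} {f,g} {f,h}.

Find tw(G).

A width-4 tree decomposition is:
Bags: B1 = {b, c, d, e, f}  B2 = {b, c, e, f, h}  B3 = {b, d, e, f, g}  B4 = {a, b, d, e, f}
Tree: B1–B2, B1–B3, B1–B4
Every bag has size at most 5, so the width is 5 − 1 = 4 and tw(G) ≤ 4. On the other hand G contains the 5-clique {b, d, e, f, g}. A clique must lie in a single bag of any decomposition, so no decomposition can have width below 4. Combining the bounds, tw(G) = 4.

4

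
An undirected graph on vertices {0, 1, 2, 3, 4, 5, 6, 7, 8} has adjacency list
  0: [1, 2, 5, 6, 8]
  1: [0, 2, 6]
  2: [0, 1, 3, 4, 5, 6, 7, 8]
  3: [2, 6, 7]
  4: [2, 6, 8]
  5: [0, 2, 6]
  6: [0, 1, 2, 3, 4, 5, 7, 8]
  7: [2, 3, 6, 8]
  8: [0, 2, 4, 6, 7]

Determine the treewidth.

A width-3 tree decomposition is:
Bags: B1 = {2, 6, 7, 8}  B2 = {0, 2, 6, 8}  B3 = {0, 2, 5, 6}  B4 = {2, 3, 6, 7}  B5 = {2, 4, 6, 8}  B6 = {0, 1, 2, 6}
Tree: B1–B2, B2–B3, B1–B4, B1–B5, B2–B6
Each bag holds 4 vertices, so the decomposition has width 3, which upper-bounds the treewidth. For the lower bound, the 4 vertices {0, 2, 6, 8} are pairwise adjacent, and any tree decomposition puts a clique entirely inside one bag — forcing width ≥ 3. Combining the bounds, tw(G) = 3.

3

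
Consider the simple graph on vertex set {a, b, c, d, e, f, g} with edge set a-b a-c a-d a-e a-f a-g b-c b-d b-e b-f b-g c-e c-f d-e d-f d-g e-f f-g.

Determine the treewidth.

4

A width-4 tree decomposition is:
Bags: B1 = {a, b, d, e, f}  B2 = {a, b, d, f, g}  B3 = {a, b, c, e, f}
Tree: B1–B2, B1–B3
Every bag has size at most 5, so the width is 5 − 1 = 4 and tw(G) ≤ 4. For the lower bound, the 5 vertices {a, b, d, f, g} are pairwise adjacent, and any tree decomposition puts a clique entirely inside one bag — forcing width ≥ 4. Hence tw(G) = 4 exactly.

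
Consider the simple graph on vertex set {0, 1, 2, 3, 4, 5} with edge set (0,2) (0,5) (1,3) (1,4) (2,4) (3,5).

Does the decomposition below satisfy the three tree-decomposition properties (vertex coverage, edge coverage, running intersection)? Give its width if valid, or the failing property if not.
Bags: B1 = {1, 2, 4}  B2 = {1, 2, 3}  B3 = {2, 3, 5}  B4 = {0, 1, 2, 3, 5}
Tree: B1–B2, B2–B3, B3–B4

No — bags containing vertex 1 are not connected in the tree.

A tree decomposition must satisfy three properties: every vertex lies in some bag; for every edge, both endpoints lie together in some bag; and for every vertex, the bags containing it form a connected subtree. Here bags containing vertex 1 are not connected in the tree, so the decomposition is invalid.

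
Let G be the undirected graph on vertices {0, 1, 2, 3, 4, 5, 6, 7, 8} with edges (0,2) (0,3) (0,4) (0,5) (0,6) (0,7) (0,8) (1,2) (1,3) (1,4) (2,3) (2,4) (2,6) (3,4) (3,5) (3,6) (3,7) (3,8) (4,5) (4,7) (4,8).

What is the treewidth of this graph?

A width-3 tree decomposition is:
Bags: B1 = {0, 3, 4, 5}  B2 = {0, 3, 4, 7}  B3 = {0, 3, 4, 8}  B4 = {0, 2, 3, 4}  B5 = {1, 2, 3, 4}  B6 = {0, 2, 3, 6}
Tree: B1–B2, B2–B3, B1–B4, B4–B5, B4–B6
Each bag holds 4 vertices, so the decomposition has width 3, which upper-bounds the treewidth. Conversely, {0, 3, 4, 8} is a clique of size 4, and the vertices of any clique must share a bag in every tree decomposition; so some bag has ≥ 4 vertices and tw(G) ≥ 3. Hence tw(G) = 3 exactly.

3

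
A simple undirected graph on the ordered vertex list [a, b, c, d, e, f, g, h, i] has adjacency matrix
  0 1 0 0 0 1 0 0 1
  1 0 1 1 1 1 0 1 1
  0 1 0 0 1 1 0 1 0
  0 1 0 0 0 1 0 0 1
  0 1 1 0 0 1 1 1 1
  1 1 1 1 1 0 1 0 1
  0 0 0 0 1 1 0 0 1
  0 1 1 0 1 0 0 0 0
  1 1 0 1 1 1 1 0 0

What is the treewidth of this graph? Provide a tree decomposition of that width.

Treewidth 3.
One optimal decomposition is:
Bags: B1 = {b, e, f, i}  B2 = {b, c, e, f}  B3 = {b, d, f, i}  B4 = {e, f, g, i}  B5 = {a, b, f, i}  B6 = {b, c, e, h}
Tree: B1–B2, B1–B3, B1–B4, B3–B5, B2–B6

The largest bag has 4 vertices, giving width 3; this decomposition certifies tw(G) ≤ 3. On the other hand G contains the 4-clique {b, c, e, h}. A clique must lie in a single bag of any decomposition, so no decomposition can have width below 3. Hence tw(G) = 3 exactly.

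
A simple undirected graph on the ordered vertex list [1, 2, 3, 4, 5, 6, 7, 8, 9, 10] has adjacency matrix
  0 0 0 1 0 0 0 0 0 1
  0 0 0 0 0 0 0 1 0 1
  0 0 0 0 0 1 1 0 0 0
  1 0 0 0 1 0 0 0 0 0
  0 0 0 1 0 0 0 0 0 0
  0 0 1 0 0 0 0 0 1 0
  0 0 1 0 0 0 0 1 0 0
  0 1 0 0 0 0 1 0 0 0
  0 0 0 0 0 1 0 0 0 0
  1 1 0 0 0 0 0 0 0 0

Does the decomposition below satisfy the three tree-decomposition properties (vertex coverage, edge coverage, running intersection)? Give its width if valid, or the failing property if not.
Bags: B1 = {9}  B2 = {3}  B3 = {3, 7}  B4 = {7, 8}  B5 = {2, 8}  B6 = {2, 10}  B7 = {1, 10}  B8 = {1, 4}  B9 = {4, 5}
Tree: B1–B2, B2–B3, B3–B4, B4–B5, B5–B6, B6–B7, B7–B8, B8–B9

No — vertex 6 appears in no bag.

A tree decomposition must satisfy three properties: every vertex lies in some bag; for every edge, both endpoints lie together in some bag; and for every vertex, the bags containing it form a connected subtree. Here vertex 6 appears in no bag, so the decomposition is invalid.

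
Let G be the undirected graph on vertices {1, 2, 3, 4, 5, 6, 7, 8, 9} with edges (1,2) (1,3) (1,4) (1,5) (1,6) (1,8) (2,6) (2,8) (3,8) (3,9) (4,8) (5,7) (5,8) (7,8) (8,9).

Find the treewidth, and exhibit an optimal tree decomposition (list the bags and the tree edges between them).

Treewidth 2.
Bags: B1 = {1, 3, 8}  B2 = {1, 5, 8}  B3 = {3, 8, 9}  B4 = {5, 7, 8}  B5 = {1, 4, 8}  B6 = {1, 2, 8}  B7 = {1, 2, 6}
Tree: B1–B2, B1–B3, B2–B4, B1–B5, B1–B6, B6–B7

The largest bag has 3 vertices, giving width 2; this decomposition certifies tw(G) ≤ 2. On the other hand G contains the 3-clique {1, 2, 8}. A clique must lie in a single bag of any decomposition, so no decomposition can have width below 2. Hence tw(G) = 2 exactly.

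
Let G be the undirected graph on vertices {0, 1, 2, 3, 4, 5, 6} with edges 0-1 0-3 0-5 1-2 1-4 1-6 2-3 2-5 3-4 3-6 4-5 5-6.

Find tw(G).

A width-3 tree decomposition is:
Bags: B1 = {1, 3, 4, 5}  B2 = {1, 2, 3, 5}  B3 = {0, 1, 3, 5}  B4 = {1, 3, 5, 6}
Tree: B1–B2, B2–B3, B3–B4
The largest bag has 4 vertices, giving width 3; this decomposition certifies tw(G) ≤ 3. For the lower bound: the 4 vertex sets {4,5}, {1,2}, {3}, {0} are disjoint, each induces a connected subgraph, and every pair is joined by at least one edge of G. Contracting each set to a single vertex therefore yields K_{4} as a minor, and since treewidth is minor-monotone, tw(G) ≥ tw(K_{4}) = 3. Therefore the treewidth is 3.

3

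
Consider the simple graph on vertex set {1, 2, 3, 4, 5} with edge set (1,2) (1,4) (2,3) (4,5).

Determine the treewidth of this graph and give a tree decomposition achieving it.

Every bag has size at most 2, so the width is 2 − 1 = 1 and tw(G) ≤ 1. G has an edge, so its treewidth is at least 1. Hence tw(G) = 1 exactly.

Treewidth 1.
Bags: B1 = {4, 5}  B2 = {1, 4}  B3 = {1, 2}  B4 = {2, 3}
Tree: B1–B2, B2–B3, B3–B4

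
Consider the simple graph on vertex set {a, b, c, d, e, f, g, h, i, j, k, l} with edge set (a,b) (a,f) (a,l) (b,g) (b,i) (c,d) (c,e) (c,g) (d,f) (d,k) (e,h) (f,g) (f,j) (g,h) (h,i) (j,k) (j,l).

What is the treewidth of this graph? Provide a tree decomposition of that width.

Each bag holds 4 vertices, so the decomposition has width 3, which upper-bounds the treewidth. For the lower bound: the 4 vertex sets {j,k,l}, {d}, {f}, {a,b,c,g} are disjoint, each induces a connected subgraph, and every pair is joined by at least one edge of G. Contracting each set to a single vertex therefore yields K_{4} as a minor, and since treewidth is minor-monotone, tw(G) ≥ tw(K_{4}) = 3. The upper and lower bounds meet at 3, so that is the treewidth.

Treewidth 3.
One optimal decomposition is:
Bags: B1 = {d, j, k, l}  B2 = {d, f, j, l}  B3 = {a, d, f, l}  B4 = {a, c, d, f}  B5 = {a, c, f, g}  B6 = {a, b, c, g}  B7 = {b, c, e, g}  B8 = {b, e, g, h}  B9 = {b, e, h, i}
Tree: B1–B2, B2–B3, B3–B4, B4–B5, B5–B6, B6–B7, B7–B8, B8–B9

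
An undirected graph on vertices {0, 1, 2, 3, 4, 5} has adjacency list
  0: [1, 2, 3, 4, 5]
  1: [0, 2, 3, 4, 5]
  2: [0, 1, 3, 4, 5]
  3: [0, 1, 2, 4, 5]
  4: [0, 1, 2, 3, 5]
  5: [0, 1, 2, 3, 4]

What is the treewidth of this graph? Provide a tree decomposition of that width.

Treewidth 5.
Bags: B1 = {0, 1, 2, 3, 4, 5}
Tree: (single bag)

With just one bag of size 6, the width is 6 − 1 = 5, so tw(G) ≤ 5. On the other hand G contains the 6-clique {0, 1, 2, 3, 4, 5}. A clique must lie in a single bag of any decomposition, so no decomposition can have width below 5. Hence tw(G) = 5 exactly.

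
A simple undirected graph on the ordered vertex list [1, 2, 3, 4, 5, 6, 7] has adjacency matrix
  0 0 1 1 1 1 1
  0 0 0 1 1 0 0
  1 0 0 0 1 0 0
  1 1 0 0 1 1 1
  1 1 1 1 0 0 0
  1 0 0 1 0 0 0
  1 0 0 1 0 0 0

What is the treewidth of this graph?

2

A width-2 tree decomposition is:
Bags: B1 = {1, 4, 6}  B2 = {1, 4, 5}  B3 = {2, 4, 5}  B4 = {1, 4, 7}  B5 = {1, 3, 5}
Tree: B1–B2, B2–B3, B1–B4, B2–B5
The largest bag has 3 vertices, giving width 2; this decomposition certifies tw(G) ≤ 2. For the lower bound, the 3 vertices {1, 3, 5} are pairwise adjacent, and any tree decomposition puts a clique entirely inside one bag — forcing width ≥ 2. Therefore the treewidth is 2.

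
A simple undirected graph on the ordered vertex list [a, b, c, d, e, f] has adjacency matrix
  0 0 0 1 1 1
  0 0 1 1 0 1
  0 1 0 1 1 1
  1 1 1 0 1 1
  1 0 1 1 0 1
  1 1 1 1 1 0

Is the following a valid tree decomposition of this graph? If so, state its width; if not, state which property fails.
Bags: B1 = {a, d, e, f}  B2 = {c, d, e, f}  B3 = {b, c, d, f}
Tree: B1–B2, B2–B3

Checking the three conditions: (i) the bags cover all of {a, b, c, d, e, f}; (ii) for each edge, some bag contains both endpoints; (iii) the bags containing any fixed vertex form a subtree. All hold, so the decomposition is valid with width 4 − 1 = 3.

Yes; width 3.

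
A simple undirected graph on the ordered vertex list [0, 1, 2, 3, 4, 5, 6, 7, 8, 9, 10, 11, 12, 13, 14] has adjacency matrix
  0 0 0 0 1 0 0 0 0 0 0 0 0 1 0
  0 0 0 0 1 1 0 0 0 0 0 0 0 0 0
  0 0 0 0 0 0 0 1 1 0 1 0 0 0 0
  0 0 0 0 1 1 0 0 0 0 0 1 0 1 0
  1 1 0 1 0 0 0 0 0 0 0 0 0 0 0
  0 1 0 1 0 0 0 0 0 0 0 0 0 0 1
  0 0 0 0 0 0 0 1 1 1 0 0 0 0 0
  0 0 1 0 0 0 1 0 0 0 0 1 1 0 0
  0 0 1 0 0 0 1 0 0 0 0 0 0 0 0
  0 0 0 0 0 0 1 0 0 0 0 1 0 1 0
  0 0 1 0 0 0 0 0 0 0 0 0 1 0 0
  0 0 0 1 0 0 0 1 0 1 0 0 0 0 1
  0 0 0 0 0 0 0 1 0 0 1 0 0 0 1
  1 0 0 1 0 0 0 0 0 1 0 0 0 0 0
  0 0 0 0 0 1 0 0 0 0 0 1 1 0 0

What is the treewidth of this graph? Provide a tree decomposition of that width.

Treewidth 3.
One such decomposition:
Bags: B1 = {0, 1, 4, 5}  B2 = {0, 3, 4, 5}  B3 = {0, 3, 5, 13}  B4 = {3, 5, 13, 14}  B5 = {3, 11, 13, 14}  B6 = {9, 11, 13, 14}  B7 = {9, 11, 12, 14}  B8 = {7, 9, 11, 12}  B9 = {6, 7, 9, 12}  B10 = {6, 7, 10, 12}  B11 = {2, 6, 7, 10}  B12 = {2, 6, 8, 10}
Tree: B1–B2, B2–B3, B3–B4, B4–B5, B5–B6, B6–B7, B7–B8, B8–B9, B9–B10, B10–B11, B11–B12

Every bag has size at most 4, so the width is 4 − 1 = 3 and tw(G) ≤ 3. For the lower bound: the 4 vertex sets {0,1,4}, {5}, {3}, {9,11,13,14} are disjoint, each induces a connected subgraph, and every pair is joined by at least one edge of G. Contracting each set to a single vertex therefore yields K_{4} as a minor, and since treewidth is minor-monotone, tw(G) ≥ tw(K_{4}) = 3. Hence tw(G) = 3 exactly.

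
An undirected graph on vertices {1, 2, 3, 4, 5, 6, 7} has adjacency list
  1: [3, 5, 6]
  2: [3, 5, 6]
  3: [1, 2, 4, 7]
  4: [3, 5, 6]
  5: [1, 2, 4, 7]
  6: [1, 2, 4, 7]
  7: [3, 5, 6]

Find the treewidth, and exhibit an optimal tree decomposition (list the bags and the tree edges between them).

Each bag holds 4 vertices, so the decomposition has width 3, which upper-bounds the treewidth. For the lower bound: the 4 vertex sets {4,6}, {2,3}, {5}, {7} are disjoint, each induces a connected subgraph, and every pair is joined by at least one edge of G. Contracting each set to a single vertex therefore yields K_{4} as a minor, and since treewidth is minor-monotone, tw(G) ≥ tw(K_{4}) = 3. The upper and lower bounds meet at 3, so that is the treewidth.

Treewidth 3.
One such decomposition:
Bags: B1 = {3, 4, 5, 6}  B2 = {2, 3, 5, 6}  B3 = {3, 5, 6, 7}  B4 = {1, 3, 5, 6}
Tree: B1–B2, B2–B3, B3–B4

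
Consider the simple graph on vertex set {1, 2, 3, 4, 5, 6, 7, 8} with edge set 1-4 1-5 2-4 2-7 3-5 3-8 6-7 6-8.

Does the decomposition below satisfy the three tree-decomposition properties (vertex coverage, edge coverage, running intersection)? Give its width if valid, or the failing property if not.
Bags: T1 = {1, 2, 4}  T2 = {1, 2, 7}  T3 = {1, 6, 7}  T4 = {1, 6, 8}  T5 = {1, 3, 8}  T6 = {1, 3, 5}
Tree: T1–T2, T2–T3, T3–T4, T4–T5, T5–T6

Yes; width 2.

Checking the three conditions: (i) the bags cover all of {1, 2, 3, 4, 5, 6, 7, 8}; (ii) for each edge, some bag contains both endpoints; (iii) the bags containing any fixed vertex form a subtree. All hold, so the decomposition is valid with width 3 − 1 = 2.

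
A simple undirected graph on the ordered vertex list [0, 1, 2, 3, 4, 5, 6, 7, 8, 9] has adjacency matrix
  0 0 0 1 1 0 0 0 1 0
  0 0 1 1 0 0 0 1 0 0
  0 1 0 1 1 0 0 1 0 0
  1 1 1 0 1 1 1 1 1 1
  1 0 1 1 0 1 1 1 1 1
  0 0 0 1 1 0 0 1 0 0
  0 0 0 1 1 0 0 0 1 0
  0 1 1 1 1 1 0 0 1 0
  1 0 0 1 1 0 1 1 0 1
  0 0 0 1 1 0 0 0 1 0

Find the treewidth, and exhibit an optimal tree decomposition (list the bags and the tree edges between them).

Each bag holds 4 vertices, so the decomposition has width 3, which upper-bounds the treewidth. On the other hand G contains the 4-clique {1, 2, 3, 7}. A clique must lie in a single bag of any decomposition, so no decomposition can have width below 3. Hence tw(G) = 3 exactly.

Treewidth 3.
One optimal decomposition is:
Bags: B1 = {3, 4, 7, 8}  B2 = {3, 4, 6, 8}  B3 = {0, 3, 4, 8}  B4 = {3, 4, 5, 7}  B5 = {3, 4, 8, 9}  B6 = {2, 3, 4, 7}  B7 = {1, 2, 3, 7}
Tree: B1–B2, B2–B3, B1–B4, B3–B5, B4–B6, B6–B7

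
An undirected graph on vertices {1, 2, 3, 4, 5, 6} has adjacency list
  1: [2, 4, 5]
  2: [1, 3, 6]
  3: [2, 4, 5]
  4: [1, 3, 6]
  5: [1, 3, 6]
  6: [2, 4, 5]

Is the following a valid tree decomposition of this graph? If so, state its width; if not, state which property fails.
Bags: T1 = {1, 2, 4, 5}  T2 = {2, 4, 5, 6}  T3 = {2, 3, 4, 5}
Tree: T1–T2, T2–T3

Vertex coverage: the bags together contain {1, 2, 3, 4, 5, 6}, the full vertex set. Edge coverage: each edge of G has both endpoints in at least one bag. Running intersection: for every vertex, the bags containing it form a connected subtree. All three properties hold, so this is a valid tree decomposition of width max|bag| − 1 = 3, and hence tw(G) ≤ 3.

Yes; width 3.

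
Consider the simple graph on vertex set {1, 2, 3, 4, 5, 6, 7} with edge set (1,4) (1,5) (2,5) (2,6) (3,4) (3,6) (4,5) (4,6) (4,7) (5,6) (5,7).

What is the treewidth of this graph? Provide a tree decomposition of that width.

Treewidth 2.
Bags: B1 = {1, 4, 5}  B2 = {4, 5, 6}  B3 = {2, 5, 6}  B4 = {3, 4, 6}  B5 = {4, 5, 7}
Tree: B1–B2, B2–B3, B2–B4, B2–B5

Each bag holds 3 vertices, so the decomposition has width 2, which upper-bounds the treewidth. On the other hand G contains the 3-clique {2, 5, 6}. A clique must lie in a single bag of any decomposition, so no decomposition can have width below 2. The upper and lower bounds meet at 2, so that is the treewidth.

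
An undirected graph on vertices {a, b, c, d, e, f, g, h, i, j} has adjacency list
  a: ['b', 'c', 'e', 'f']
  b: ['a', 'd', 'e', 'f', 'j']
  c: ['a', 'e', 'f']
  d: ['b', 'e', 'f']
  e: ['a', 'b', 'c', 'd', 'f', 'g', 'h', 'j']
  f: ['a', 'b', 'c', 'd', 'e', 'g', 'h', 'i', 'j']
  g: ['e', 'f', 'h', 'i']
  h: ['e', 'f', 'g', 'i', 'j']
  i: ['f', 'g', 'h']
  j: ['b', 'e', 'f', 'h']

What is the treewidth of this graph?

A width-3 tree decomposition is:
Bags: B1 = {b, d, e, f}  B2 = {a, b, e, f}  B3 = {a, c, e, f}  B4 = {b, e, f, j}  B5 = {e, f, h, j}  B6 = {e, f, g, h}  B7 = {f, g, h, i}
Tree: B1–B2, B2–B3, B1–B4, B4–B5, B5–B6, B6–B7
Every bag has size at most 4, so the width is 4 − 1 = 3 and tw(G) ≤ 3. For the lower bound, the 4 vertices {e, f, g, h} are pairwise adjacent, and any tree decomposition puts a clique entirely inside one bag — forcing width ≥ 3. The upper and lower bounds meet at 3, so that is the treewidth.

3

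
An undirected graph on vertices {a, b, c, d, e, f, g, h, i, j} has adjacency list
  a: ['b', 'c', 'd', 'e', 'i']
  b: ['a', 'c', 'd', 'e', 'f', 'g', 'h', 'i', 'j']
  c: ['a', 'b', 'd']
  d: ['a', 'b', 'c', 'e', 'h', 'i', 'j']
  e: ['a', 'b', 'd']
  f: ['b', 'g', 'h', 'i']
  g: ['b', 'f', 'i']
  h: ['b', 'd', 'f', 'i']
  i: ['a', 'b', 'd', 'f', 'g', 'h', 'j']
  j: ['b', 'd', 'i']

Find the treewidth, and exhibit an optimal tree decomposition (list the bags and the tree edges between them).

Each bag holds 4 vertices, so the decomposition has width 3, which upper-bounds the treewidth. Conversely, {a, b, d, e} is a clique of size 4, and the vertices of any clique must share a bag in every tree decomposition; so some bag has ≥ 4 vertices and tw(G) ≥ 3. The upper and lower bounds meet at 3, so that is the treewidth.

Treewidth 3.
Bags: B1 = {a, b, d, i}  B2 = {b, d, h, i}  B3 = {b, d, i, j}  B4 = {a, b, c, d}  B5 = {a, b, d, e}  B6 = {b, f, h, i}  B7 = {b, f, g, i}
Tree: B1–B2, B1–B3, B1–B4, B1–B5, B2–B6, B6–B7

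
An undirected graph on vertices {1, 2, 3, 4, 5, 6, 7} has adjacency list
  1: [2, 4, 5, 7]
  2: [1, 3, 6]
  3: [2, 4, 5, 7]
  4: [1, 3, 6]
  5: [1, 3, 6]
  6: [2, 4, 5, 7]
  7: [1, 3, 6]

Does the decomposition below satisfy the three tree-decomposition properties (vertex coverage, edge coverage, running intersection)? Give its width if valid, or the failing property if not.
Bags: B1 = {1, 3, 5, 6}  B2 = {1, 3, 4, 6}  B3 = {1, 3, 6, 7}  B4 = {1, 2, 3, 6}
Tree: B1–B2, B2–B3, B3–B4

Yes; width 3.

Checking the three conditions: (i) the bags cover all of {1, 2, 3, 4, 5, 6, 7}; (ii) for each edge, some bag contains both endpoints; (iii) the bags containing any fixed vertex form a subtree. All hold, so the decomposition is valid with width 4 − 1 = 3.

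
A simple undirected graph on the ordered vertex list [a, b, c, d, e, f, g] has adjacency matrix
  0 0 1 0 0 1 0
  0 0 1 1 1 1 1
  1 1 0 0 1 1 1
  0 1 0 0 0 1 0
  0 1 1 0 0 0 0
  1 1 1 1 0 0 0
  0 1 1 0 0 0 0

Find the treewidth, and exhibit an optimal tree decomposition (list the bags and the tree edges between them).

Each bag holds 3 vertices, so the decomposition has width 2, which upper-bounds the treewidth. On the other hand G contains the 3-clique {b, d, f}. A clique must lie in a single bag of any decomposition, so no decomposition can have width below 2. Combining the bounds, tw(G) = 2.

Treewidth 2.
Bags: B1 = {b, c, f}  B2 = {b, c, e}  B3 = {a, c, f}  B4 = {b, c, g}  B5 = {b, d, f}
Tree: B1–B2, B1–B3, B2–B4, B1–B5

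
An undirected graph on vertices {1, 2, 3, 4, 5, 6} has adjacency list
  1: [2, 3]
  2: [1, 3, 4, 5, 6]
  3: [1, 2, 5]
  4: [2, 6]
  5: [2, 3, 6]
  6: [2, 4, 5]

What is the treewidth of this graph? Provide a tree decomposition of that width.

Every bag has size at most 3, so the width is 3 − 1 = 2 and tw(G) ≤ 2. For the lower bound, the 3 vertices {1, 2, 3} are pairwise adjacent, and any tree decomposition puts a clique entirely inside one bag — forcing width ≥ 2. Hence tw(G) = 2 exactly.

Treewidth 2.
One optimal decomposition is:
Bags: B1 = {2, 5, 6}  B2 = {2, 3, 5}  B3 = {2, 4, 6}  B4 = {1, 2, 3}
Tree: B1–B2, B1–B3, B2–B4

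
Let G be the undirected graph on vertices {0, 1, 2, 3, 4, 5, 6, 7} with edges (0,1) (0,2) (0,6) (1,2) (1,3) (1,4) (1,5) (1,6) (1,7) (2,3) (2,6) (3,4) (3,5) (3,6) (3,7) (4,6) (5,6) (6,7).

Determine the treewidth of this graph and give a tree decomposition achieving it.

Treewidth 3.
One optimal decomposition is:
Bags: B1 = {1, 2, 3, 6}  B2 = {0, 1, 2, 6}  B3 = {1, 3, 5, 6}  B4 = {1, 3, 6, 7}  B5 = {1, 3, 4, 6}
Tree: B1–B2, B1–B3, B3–B4, B4–B5

Every bag has size at most 4, so the width is 4 − 1 = 3 and tw(G) ≤ 3. For the lower bound, the 4 vertices {0, 1, 2, 6} are pairwise adjacent, and any tree decomposition puts a clique entirely inside one bag — forcing width ≥ 3. The upper and lower bounds meet at 3, so that is the treewidth.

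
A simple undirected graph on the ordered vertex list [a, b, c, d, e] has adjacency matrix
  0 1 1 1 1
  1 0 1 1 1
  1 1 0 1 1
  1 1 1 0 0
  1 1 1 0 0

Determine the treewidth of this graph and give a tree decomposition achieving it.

The largest bag has 4 vertices, giving width 3; this decomposition certifies tw(G) ≤ 3. Conversely, {a, b, c, d} is a clique of size 4, and the vertices of any clique must share a bag in every tree decomposition; so some bag has ≥ 4 vertices and tw(G) ≥ 3. Combining the bounds, tw(G) = 3.

Treewidth 3.
Bags: B1 = {a, b, c, e}  B2 = {a, b, c, d}
Tree: B1–B2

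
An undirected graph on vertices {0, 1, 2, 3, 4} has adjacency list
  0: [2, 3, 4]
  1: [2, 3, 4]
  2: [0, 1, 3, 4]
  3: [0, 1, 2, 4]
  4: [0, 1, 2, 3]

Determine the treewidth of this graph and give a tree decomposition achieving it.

The largest bag has 4 vertices, giving width 3; this decomposition certifies tw(G) ≤ 3. For the lower bound, the 4 vertices {0, 2, 3, 4} are pairwise adjacent, and any tree decomposition puts a clique entirely inside one bag — forcing width ≥ 3. Combining the bounds, tw(G) = 3.

Treewidth 3.
One optimal decomposition is:
Bags: B1 = {0, 2, 3, 4}  B2 = {1, 2, 3, 4}
Tree: B1–B2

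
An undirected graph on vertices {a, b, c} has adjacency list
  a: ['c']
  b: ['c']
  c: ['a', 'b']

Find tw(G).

A width-1 tree decomposition is:
Bags: B1 = {a, c}  B2 = {b, c}
Tree: B1–B2
Every bag has size at most 2, so the width is 2 − 1 = 1 and tw(G) ≤ 1. Since G has at least one edge (e.g. c–a), it is not an edgeless graph, so tw(G) ≥ 1. Combining the bounds, tw(G) = 1.

1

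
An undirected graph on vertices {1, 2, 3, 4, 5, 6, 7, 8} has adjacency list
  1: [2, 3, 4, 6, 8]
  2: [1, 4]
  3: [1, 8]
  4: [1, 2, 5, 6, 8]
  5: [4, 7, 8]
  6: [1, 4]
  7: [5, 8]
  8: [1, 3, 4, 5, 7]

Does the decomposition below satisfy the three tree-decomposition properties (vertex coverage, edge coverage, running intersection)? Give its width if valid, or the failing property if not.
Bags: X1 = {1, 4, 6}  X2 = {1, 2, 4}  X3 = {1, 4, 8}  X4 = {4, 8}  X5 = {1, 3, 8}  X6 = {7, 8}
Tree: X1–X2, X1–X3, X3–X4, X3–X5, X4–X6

A tree decomposition must satisfy three properties: every vertex lies in some bag; for every edge, both endpoints lie together in some bag; and for every vertex, the bags containing it form a connected subtree. Here vertex 5 appears in no bag, so the decomposition is invalid.

No — vertex 5 appears in no bag.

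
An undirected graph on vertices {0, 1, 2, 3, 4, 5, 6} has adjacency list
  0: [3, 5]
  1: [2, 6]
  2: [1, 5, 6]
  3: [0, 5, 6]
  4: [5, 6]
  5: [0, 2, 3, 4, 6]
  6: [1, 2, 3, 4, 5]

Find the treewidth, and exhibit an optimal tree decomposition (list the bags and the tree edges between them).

Each bag holds 3 vertices, so the decomposition has width 2, which upper-bounds the treewidth. For the lower bound, the 3 vertices {1, 2, 6} are pairwise adjacent, and any tree decomposition puts a clique entirely inside one bag — forcing width ≥ 2. The upper and lower bounds meet at 2, so that is the treewidth.

Treewidth 2.
One such decomposition:
Bags: B1 = {1, 2, 6}  B2 = {2, 5, 6}  B3 = {3, 5, 6}  B4 = {4, 5, 6}  B5 = {0, 3, 5}
Tree: B1–B2, B2–B3, B3–B4, B3–B5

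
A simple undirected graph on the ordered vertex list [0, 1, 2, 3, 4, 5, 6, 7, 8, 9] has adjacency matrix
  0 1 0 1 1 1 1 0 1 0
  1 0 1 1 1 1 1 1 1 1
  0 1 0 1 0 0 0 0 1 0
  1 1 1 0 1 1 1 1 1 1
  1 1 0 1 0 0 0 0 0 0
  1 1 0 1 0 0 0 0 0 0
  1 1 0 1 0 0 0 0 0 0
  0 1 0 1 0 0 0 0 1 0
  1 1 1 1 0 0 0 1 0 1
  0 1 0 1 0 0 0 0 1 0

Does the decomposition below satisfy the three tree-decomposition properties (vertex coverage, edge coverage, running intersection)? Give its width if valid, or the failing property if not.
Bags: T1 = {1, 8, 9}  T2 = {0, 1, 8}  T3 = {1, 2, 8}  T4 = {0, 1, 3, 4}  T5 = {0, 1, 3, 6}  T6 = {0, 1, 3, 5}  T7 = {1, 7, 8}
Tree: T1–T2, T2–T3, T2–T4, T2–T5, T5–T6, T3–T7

No — edge (9,3) lies in no bag.

A tree decomposition must satisfy three properties: every vertex lies in some bag; for every edge, both endpoints lie together in some bag; and for every vertex, the bags containing it form a connected subtree. Here edge (9,3) lies in no bag, so the decomposition is invalid.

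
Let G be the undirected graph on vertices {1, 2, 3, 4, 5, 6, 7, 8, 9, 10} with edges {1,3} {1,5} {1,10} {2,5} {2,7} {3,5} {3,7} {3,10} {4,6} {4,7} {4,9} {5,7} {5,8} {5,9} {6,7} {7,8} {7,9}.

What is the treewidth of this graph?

A width-2 tree decomposition is:
Bags: B1 = {3, 5, 7}  B2 = {5, 7, 9}  B3 = {4, 7, 9}  B4 = {5, 7, 8}  B5 = {1, 3, 5}  B6 = {2, 5, 7}  B7 = {4, 6, 7}  B8 = {1, 3, 10}
Tree: B1–B2, B2–B3, B2–B4, B1–B5, B4–B6, B3–B7, B5–B8
Every bag has size at most 3, so the width is 3 − 1 = 2 and tw(G) ≤ 2. Conversely, {1, 3, 10} is a clique of size 3, and the vertices of any clique must share a bag in every tree decomposition; so some bag has ≥ 3 vertices and tw(G) ≥ 2. Therefore the treewidth is 2.

2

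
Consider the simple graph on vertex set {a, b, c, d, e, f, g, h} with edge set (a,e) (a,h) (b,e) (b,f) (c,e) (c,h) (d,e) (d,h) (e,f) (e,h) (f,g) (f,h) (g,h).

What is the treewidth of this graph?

2

A width-2 tree decomposition is:
Bags: B1 = {c, e, h}  B2 = {a, e, h}  B3 = {e, f, h}  B4 = {f, g, h}  B5 = {d, e, h}  B6 = {b, e, f}
Tree: B1–B2, B2–B3, B3–B4, B1–B5, B3–B6
Every bag has size at most 3, so the width is 3 − 1 = 2 and tw(G) ≤ 2. On the other hand G contains the 3-clique {f, g, h}. A clique must lie in a single bag of any decomposition, so no decomposition can have width below 2. Combining the bounds, tw(G) = 2.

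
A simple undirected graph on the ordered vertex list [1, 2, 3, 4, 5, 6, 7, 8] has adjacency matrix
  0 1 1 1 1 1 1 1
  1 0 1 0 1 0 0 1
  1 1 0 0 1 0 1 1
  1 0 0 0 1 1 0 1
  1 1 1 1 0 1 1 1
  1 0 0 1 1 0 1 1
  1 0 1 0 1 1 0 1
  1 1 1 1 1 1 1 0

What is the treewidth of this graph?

A width-4 tree decomposition is:
Bags: B1 = {1, 2, 3, 5, 8}  B2 = {1, 3, 5, 7, 8}  B3 = {1, 5, 6, 7, 8}  B4 = {1, 4, 5, 6, 8}
Tree: B1–B2, B2–B3, B3–B4
Every bag has size at most 5, so the width is 5 − 1 = 4 and tw(G) ≤ 4. For the lower bound, the 5 vertices {1, 2, 3, 5, 8} are pairwise adjacent, and any tree decomposition puts a clique entirely inside one bag — forcing width ≥ 4. Combining the bounds, tw(G) = 4.

4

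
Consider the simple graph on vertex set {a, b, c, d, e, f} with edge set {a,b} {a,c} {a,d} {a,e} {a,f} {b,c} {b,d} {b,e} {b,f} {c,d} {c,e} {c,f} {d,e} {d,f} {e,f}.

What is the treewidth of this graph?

5

A width-5 tree decomposition is:
Bags: B1 = {a, b, c, d, e, f}
Tree: (single bag)
With just one bag of size 6, the width is 6 − 1 = 5, so tw(G) ≤ 5. On the other hand G contains the 6-clique {a, b, c, d, e, f}. A clique must lie in a single bag of any decomposition, so no decomposition can have width below 5. Combining the bounds, tw(G) = 5.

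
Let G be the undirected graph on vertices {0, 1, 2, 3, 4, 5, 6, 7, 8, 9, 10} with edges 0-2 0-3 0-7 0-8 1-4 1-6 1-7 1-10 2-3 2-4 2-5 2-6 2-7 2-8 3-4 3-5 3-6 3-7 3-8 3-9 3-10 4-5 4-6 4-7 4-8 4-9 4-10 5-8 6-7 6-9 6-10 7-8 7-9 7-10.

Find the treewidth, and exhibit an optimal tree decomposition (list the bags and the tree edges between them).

Each bag holds 5 vertices, so the decomposition has width 4, which upper-bounds the treewidth. For the lower bound, the 5 vertices {1, 4, 6, 7, 10} are pairwise adjacent, and any tree decomposition puts a clique entirely inside one bag — forcing width ≥ 4. Therefore the treewidth is 4.

Treewidth 4.
One optimal decomposition is:
Bags: B1 = {3, 4, 6, 7, 9}  B2 = {2, 3, 4, 6, 7}  B3 = {2, 3, 4, 7, 8}  B4 = {0, 2, 3, 7, 8}  B5 = {3, 4, 6, 7, 10}  B6 = {2, 3, 4, 5, 8}  B7 = {1, 4, 6, 7, 10}
Tree: B1–B2, B2–B3, B3–B4, B2–B5, B3–B6, B5–B7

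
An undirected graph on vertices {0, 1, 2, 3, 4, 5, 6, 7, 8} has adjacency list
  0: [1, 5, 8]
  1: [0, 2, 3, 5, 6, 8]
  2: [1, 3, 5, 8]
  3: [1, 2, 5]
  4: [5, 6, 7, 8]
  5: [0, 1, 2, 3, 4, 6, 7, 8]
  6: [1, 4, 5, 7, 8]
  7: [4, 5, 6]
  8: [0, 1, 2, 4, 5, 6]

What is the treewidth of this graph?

A width-3 tree decomposition is:
Bags: B1 = {1, 5, 6, 8}  B2 = {4, 5, 6, 8}  B3 = {1, 2, 5, 8}  B4 = {1, 2, 3, 5}  B5 = {4, 5, 6, 7}  B6 = {0, 1, 5, 8}
Tree: B1–B2, B1–B3, B3–B4, B2–B5, B3–B6
Each bag holds 4 vertices, so the decomposition has width 3, which upper-bounds the treewidth. On the other hand G contains the 4-clique {0, 1, 5, 8}. A clique must lie in a single bag of any decomposition, so no decomposition can have width below 3. Therefore the treewidth is 3.

3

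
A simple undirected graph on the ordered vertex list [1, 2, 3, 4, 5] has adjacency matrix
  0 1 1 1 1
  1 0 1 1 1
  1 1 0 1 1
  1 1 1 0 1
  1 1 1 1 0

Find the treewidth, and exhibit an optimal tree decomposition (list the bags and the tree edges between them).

A single bag containing all 5 vertices is trivially a valid decomposition of width 4. For the lower bound, the 5 vertices {1, 2, 3, 4, 5} are pairwise adjacent, and any tree decomposition puts a clique entirely inside one bag — forcing width ≥ 4. Combining the bounds, tw(G) = 4.

Treewidth 4.
Bags: B1 = {1, 2, 3, 4, 5}
Tree: (single bag)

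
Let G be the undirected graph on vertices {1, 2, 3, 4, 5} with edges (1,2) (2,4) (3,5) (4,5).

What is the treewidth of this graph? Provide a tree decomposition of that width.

The largest bag has 2 vertices, giving width 1; this decomposition certifies tw(G) ≤ 1. Any graph with an edge has treewidth ≥ 1, and G has the edge 3–5. Combining the bounds, tw(G) = 1.

Treewidth 1.
One optimal decomposition is:
Bags: B1 = {3, 5}  B2 = {4, 5}  B3 = {2, 4}  B4 = {1, 2}
Tree: B1–B2, B2–B3, B3–B4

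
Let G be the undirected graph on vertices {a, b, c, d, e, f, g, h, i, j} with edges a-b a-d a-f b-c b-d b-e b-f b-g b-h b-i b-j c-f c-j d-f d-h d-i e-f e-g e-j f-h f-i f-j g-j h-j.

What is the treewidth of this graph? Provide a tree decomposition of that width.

The largest bag has 4 vertices, giving width 3; this decomposition certifies tw(G) ≤ 3. Conversely, {b, e, g, j} is a clique of size 4, and the vertices of any clique must share a bag in every tree decomposition; so some bag has ≥ 4 vertices and tw(G) ≥ 3. Combining the bounds, tw(G) = 3.

Treewidth 3.
One optimal decomposition is:
Bags: B1 = {b, d, f, h}  B2 = {b, f, h, j}  B3 = {b, c, f, j}  B4 = {b, e, f, j}  B5 = {b, e, g, j}  B6 = {a, b, d, f}  B7 = {b, d, f, i}
Tree: B1–B2, B2–B3, B2–B4, B4–B5, B1–B6, B1–B7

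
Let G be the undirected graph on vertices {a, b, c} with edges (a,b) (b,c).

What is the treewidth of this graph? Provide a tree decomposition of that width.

Treewidth 1.
One optimal decomposition is:
Bags: B1 = {a, b}  B2 = {b, c}
Tree: B1–B2

Every bag has size at most 2, so the width is 2 − 1 = 1 and tw(G) ≤ 1. Any graph with an edge has treewidth ≥ 1, and G has the edge a–b. Combining the bounds, tw(G) = 1.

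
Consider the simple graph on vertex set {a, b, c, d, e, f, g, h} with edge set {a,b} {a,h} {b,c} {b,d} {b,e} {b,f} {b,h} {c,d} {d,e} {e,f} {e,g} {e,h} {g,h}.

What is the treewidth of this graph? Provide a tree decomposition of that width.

The largest bag has 3 vertices, giving width 2; this decomposition certifies tw(G) ≤ 2. For the lower bound, the 3 vertices {e, g, h} are pairwise adjacent, and any tree decomposition puts a clique entirely inside one bag — forcing width ≥ 2. Hence tw(G) = 2 exactly.

Treewidth 2.
One such decomposition:
Bags: B1 = {b, d, e}  B2 = {b, e, h}  B3 = {a, b, h}  B4 = {b, e, f}  B5 = {b, c, d}  B6 = {e, g, h}
Tree: B1–B2, B2–B3, B1–B4, B1–B5, B2–B6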